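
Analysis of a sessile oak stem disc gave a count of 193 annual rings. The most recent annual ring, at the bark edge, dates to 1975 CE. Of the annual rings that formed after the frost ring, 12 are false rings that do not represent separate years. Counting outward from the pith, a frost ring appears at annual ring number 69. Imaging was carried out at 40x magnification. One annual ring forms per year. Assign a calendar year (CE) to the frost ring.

Between annual ring 69 and the bark edge there are 193 − 69 = 124 annual rings.
Excluding 12 false annual rings: 124 − 12 = 112.
Counting back 112 years from 1975 CE places the frost ring in 1975 − 112 = 1863 CE.

1863 CE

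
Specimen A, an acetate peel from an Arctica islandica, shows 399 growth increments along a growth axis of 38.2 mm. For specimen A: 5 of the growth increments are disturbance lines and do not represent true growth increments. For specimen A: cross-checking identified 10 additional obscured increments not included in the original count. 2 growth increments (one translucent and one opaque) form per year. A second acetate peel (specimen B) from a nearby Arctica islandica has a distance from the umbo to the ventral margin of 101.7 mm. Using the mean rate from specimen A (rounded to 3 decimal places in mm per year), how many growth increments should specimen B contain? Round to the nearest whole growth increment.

1076 growth increments

Specimen A: after corrections the count is 399 − 5 + 10 = 404 growth increments.
Specimen A: 404 growth increments at 2 per year is 404 / 2 = 202 years.
A: 38.2 mm over 202 years gives 38.2 / 202 ≈ 0.189 mm/year.
B spans 101.7 / 0.189 = 538.10 years; at 2 growth increments per year that is 538.10 × 2 ≈ 1076 growth increments.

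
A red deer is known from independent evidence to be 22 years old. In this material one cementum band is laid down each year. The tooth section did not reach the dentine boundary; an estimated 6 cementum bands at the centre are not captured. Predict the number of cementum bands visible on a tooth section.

At one cementum band per year, 22 years correspond to 22 cementum bands.
22 − 6 missed = 16 cementum bands expected in the prepared section.

16 cementum bands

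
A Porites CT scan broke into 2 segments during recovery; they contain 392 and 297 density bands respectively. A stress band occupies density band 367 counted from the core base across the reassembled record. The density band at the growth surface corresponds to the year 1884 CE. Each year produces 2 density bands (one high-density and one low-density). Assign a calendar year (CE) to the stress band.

1723 CE

Total density bands = 392 + 297 = 689.
The stress band sits at density band 367 from the core base, so 689 − 367 = 322 density bands formed after it.
With 2 density bands per year, 322 / 2 = 161 years.
The density band at the growth surface is 1884 CE, so the stress band dates to 1884 − 161 = 1723 CE.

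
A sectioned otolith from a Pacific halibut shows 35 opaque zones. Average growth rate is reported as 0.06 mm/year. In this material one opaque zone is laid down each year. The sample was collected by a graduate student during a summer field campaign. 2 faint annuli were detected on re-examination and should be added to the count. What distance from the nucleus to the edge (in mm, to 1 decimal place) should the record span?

2.2 mm

Adjusted count: 35 + 2 = 37 opaque zones.
37 years at 0.06 mm/year gives 0.06 × 37 = 2.2 mm.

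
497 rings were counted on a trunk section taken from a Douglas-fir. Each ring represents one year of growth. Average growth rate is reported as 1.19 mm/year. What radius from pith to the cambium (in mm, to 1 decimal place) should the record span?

497 years of growth are recorded.
Length ≈ 1.19 × 497 = 591.4 mm.

591.4 mm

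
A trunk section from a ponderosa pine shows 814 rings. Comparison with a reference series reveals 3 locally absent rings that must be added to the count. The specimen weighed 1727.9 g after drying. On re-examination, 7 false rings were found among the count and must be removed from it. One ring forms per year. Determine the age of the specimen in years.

Correcting the raw count gives 814 − 7 + 3 = 810 true rings.
At one ring per year, that is 810 years.

810 yr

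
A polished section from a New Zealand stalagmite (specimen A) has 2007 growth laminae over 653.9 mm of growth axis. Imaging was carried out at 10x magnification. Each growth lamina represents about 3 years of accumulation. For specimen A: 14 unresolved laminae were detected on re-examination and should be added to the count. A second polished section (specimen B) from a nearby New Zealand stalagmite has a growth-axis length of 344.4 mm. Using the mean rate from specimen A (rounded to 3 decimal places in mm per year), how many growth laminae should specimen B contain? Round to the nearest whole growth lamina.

Specimen A: true growth lamina count = 2007 + 14 = 2021.
Specimen A: 2021 growth laminae at 3 years each span 2021 × 3 = 6063 years.
A: Extension rate ≈ 653.9 / 6063 = 0.108 mm/year.
B spans 344.4 / 0.108 = 3188.89 years; at 3 years per growth lamina that is 3188.89 / 3 ≈ 1063 growth laminae.

1063 growth laminae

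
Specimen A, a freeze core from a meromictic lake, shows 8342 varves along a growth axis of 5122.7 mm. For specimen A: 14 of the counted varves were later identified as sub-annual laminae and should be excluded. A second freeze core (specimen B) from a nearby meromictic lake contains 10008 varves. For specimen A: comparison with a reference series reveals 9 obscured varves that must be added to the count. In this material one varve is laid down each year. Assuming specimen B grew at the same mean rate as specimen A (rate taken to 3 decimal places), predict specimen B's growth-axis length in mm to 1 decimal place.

Specimen A: correcting the raw count gives 8342 − 14 + 9 = 8337 true varves.
A: Mean rate = 5122.7 mm / 8337 years ≈ 0.614 mm/yr.
B's length ≈ 0.614 × 10008 = 6144.9 mm.

6144.9 mm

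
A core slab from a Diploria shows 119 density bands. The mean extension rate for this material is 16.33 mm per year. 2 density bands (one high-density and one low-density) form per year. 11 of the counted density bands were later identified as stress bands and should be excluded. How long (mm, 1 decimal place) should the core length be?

881.8 mm

Adjusted count: 119 − 11 = 108 density bands.
Dividing by 2 density bands per year: 108 / 2 = 54 years.
Length ≈ 16.33 × 54 = 881.8 mm.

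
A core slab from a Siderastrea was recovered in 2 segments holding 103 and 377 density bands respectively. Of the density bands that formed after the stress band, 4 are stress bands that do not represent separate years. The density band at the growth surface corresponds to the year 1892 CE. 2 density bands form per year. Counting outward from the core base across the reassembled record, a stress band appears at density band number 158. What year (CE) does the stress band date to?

Total density bands = 103 + 377 = 480.
The stress band sits at density band 158 from the core base, so 480 − 158 = 322 density bands formed after it.
Excluding 4 false density bands: 322 − 4 = 318.
318 density bands at 2 per year is 318 / 2 = 159 years.
1892 − 159 = 1733 CE.

1733 CE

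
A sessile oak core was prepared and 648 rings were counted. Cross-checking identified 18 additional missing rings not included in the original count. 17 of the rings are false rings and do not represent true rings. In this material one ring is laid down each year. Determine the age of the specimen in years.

Correcting the raw count gives 648 − 17 + 18 = 649 true rings.
One ring per year makes the duration 649 years.

649 years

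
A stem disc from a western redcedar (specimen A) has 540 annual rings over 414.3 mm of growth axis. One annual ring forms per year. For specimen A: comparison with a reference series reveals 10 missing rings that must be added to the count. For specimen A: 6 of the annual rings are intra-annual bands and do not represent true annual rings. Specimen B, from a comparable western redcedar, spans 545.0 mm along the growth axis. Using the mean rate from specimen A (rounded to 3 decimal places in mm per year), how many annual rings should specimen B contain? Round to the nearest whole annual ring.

715 annual rings

Specimen A: true annual ring count = 540 − 6 + 10 = 544.
A: Mean rate = 414.3 mm / 544 years ≈ 0.762 mm/yr.
Specimen B: 545.0 mm / 0.762 mm per year = 715.22 years ≈ 715 annual rings.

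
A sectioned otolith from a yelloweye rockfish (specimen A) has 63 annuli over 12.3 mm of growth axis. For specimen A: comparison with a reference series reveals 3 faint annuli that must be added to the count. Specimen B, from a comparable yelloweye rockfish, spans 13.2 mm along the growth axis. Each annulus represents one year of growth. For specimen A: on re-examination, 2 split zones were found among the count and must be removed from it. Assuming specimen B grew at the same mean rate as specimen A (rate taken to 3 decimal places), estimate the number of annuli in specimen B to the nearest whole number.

69 annuli

Specimen A: adjusted count: 63 − 2 + 3 = 64 annuli.
A: Extension rate ≈ 12.3 / 64 = 0.192 mm per year.
Specimen B: 13.2 mm / 0.192 mm per year = 68.75 years ≈ 69 annuli.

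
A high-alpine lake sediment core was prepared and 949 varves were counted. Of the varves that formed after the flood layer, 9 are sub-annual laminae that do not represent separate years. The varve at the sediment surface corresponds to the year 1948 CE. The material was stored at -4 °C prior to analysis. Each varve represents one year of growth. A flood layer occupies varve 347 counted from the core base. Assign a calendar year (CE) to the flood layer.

Between varve 347 and the sediment surface there are 949 − 347 = 602 varves.
Excluding 9 false varves: 602 − 9 = 593.
1948 − 593 = 1355 CE.

1355 CE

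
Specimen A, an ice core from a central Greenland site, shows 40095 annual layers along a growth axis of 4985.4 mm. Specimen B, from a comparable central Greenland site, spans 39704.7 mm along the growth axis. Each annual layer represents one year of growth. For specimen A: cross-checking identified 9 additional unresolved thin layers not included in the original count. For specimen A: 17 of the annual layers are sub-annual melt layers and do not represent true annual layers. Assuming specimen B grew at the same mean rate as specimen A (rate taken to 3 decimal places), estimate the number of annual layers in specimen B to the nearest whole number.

Specimen A: true annual layer count = 40095 − 17 + 9 = 40087.
A: Extension rate ≈ 4985.4 / 40087 = 0.124 mm per year.
B spans 39704.7 / 0.124 = 320199.19 years ≈ 320199 annual layers.

320199 annual layers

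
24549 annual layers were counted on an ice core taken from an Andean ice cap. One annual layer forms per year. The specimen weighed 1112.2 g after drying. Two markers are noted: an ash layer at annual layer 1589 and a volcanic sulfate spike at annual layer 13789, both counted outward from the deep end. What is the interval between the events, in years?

12200 years

Separation: 13789 − 1589 = 12200 annual layers.
At one annual layer per year, 12200 years elapsed between them.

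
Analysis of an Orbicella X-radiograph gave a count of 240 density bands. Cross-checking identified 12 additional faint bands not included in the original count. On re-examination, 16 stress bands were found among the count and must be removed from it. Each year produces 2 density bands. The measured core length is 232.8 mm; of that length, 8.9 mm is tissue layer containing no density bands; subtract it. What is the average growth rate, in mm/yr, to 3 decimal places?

After corrections the count is 240 − 16 + 12 = 236 density bands.
Dividing by 2 density bands per year: 236 / 2 = 118 years.
The growth record spans 232.8 − 8.9 = 223.9 mm.
Extension rate ≈ 223.9 / 118 = 1.897 mm/yr.

1.897 mm/yr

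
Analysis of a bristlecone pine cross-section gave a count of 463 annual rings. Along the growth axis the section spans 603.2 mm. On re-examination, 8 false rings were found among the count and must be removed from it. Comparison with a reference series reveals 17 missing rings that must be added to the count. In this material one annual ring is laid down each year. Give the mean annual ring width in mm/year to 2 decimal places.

1.28 mm/year

Adjusted count: 463 − 8 + 17 = 472 annual rings.
Mean rate = 603.2 mm / 472 years ≈ 1.28 mm/year.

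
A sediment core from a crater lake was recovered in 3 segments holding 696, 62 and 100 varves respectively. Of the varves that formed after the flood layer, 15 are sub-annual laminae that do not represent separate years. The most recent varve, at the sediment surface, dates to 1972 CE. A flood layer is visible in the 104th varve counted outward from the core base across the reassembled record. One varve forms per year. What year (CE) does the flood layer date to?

Total varves = 696 + 62 + 100 = 858.
The flood layer sits at varve 104 from the core base, so 858 − 104 = 754 varves formed after it.
Excluding 15 false varves: 754 − 15 = 739.
The varve at the sediment surface is 1972 CE, so the flood layer dates to 1972 − 739 = 1233 CE.

1233 CE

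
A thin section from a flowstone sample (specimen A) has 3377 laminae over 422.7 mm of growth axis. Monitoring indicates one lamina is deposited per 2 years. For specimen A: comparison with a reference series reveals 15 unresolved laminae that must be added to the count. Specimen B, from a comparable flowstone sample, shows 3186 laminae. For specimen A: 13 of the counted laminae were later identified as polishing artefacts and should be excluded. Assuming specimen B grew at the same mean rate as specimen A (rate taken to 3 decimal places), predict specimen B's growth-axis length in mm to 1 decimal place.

401.4 mm

Specimen A: adjusted count: 3377 − 13 + 15 = 3379 laminae.
Specimen A: 3379 laminae at 2 years each span 3379 × 2 = 6758 years.
A: Extension rate ≈ 422.7 / 6758 = 0.063 mm/year.
Specimen B: 3186 laminae at 2 years each span 3186 × 2 = 6372 years. Length of B = 0.063 × 6372 = 401.4 mm.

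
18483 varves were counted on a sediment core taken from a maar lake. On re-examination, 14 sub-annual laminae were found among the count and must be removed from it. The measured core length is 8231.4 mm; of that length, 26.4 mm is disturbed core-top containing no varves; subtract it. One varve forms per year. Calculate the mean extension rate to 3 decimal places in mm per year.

0.444 mm per year

True varve count = 18483 − 14 = 18469.
The growth record spans 8231.4 − 26.4 = 8205.0 mm.
Mean rate = 8205.0 mm / 18469 years ≈ 0.444 mm per year.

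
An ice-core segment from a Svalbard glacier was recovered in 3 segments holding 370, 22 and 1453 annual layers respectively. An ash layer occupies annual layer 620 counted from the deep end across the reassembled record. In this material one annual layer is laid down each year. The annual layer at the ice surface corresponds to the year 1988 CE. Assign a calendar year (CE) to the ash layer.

Total annual layers = 370 + 22 + 1453 = 1845.
Between annual layer 620 and the ice surface there are 1845 − 620 = 1225 annual layers.
1988 − 1225 = 763 CE.

763 CE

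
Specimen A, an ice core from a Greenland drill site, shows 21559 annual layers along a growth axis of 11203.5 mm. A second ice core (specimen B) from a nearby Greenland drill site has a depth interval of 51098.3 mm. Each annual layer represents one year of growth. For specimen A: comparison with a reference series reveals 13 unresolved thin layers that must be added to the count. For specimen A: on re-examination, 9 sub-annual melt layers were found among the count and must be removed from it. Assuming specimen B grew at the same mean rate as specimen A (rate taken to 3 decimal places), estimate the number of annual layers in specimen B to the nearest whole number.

Specimen A: adjusted count: 21559 − 9 + 13 = 21563 annual layers.
A: 11203.5 mm over 21563 years gives 11203.5 / 21563 ≈ 0.520 mm per year.
Specimen B: 51098.3 mm / 0.520 mm per year = 98265.96 years ≈ 98266 annual layers.

98266 annual layers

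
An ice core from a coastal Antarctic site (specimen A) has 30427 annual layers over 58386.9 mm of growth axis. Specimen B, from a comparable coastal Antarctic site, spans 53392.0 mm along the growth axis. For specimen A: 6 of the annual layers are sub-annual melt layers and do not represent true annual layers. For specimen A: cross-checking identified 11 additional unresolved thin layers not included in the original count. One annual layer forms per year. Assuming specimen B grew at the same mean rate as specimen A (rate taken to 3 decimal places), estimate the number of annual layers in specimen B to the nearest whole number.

27823 annual layers

Specimen A: adjusted count: 30427 − 6 + 11 = 30432 annual layers.
A: 58386.9 mm over 30432 years gives 58386.9 / 30432 ≈ 1.919 mm per year.
B spans 53392.0 / 1.919 = 27822.82 years ≈ 27823 annual layers.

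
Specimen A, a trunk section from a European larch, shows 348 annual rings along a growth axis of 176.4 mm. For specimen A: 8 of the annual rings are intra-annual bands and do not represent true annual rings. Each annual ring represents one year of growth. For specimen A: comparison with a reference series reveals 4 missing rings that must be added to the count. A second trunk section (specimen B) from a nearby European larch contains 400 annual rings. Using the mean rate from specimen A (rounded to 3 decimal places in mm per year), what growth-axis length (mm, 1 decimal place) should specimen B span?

Specimen A: correcting the raw count gives 348 − 8 + 4 = 344 true annual rings.
A: 176.4 mm over 344 years gives 176.4 / 344 ≈ 0.513 mm per year.
Length of B = 0.513 × 400 = 205.2 mm.

205.2 mm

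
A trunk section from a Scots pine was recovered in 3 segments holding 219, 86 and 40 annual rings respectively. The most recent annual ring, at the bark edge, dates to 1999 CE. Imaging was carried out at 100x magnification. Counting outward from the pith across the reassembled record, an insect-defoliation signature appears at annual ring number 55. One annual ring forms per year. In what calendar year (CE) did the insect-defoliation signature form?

Total annual rings = 219 + 86 + 40 = 345.
The insect-defoliation signature sits at annual ring 55 from the pith, so 345 − 55 = 290 annual rings formed after it.
1999 − 290 = 1709 CE.

1709 CE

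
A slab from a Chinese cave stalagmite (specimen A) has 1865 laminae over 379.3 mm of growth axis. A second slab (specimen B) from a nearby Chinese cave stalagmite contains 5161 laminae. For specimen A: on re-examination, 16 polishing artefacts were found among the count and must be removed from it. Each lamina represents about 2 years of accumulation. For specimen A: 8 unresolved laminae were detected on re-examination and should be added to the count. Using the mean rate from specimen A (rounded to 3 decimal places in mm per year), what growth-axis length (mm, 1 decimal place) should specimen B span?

1052.8 mm

Specimen A: adjusted count: 1865 − 16 + 8 = 1857 laminae.
Specimen A: at 2 years per lamina, 1857 × 2 = 3714 years.
A: 379.3 mm over 3714 years gives 379.3 / 3714 ≈ 0.102 mm/year.
Specimen B: multiplying by 2 years per lamina: 5161 × 2 = 10322 years. For B, 0.102 mm/year × 10322 years = 1052.8 mm.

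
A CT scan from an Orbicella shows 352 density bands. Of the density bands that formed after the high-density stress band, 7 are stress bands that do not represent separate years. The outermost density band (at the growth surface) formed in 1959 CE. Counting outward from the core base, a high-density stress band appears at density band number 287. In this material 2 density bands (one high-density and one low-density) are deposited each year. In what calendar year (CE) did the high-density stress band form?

The high-density stress band sits at density band 287 from the core base, so 352 − 287 = 65 density bands formed after it.
Excluding 7 false density bands: 65 − 7 = 58.
Dividing by 2 density bands per year: 58 / 2 = 29 years.
1959 − 29 = 1930 CE.

1930 CE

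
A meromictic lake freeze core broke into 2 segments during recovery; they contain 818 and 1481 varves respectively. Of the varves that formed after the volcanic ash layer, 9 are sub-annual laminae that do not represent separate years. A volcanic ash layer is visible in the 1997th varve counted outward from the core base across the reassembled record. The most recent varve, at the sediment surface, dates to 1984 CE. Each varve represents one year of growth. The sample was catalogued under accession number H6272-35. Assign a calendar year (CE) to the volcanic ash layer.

1691 CE

Total varves = 818 + 1481 = 2299.
The volcanic ash layer sits at varve 1997 from the core base, so 2299 − 1997 = 302 varves formed after it.
Excluding 9 false varves: 302 − 9 = 293.
1984 − 293 = 1691 CE.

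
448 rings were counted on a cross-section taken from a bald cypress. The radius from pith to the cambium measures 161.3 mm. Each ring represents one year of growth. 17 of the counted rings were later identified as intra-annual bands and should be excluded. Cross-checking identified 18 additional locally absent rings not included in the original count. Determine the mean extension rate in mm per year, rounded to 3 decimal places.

After corrections the count is 448 − 17 + 18 = 449 rings.
161.3 mm over 449 years gives 161.3 / 449 ≈ 0.359 mm per year.

0.359 mm per year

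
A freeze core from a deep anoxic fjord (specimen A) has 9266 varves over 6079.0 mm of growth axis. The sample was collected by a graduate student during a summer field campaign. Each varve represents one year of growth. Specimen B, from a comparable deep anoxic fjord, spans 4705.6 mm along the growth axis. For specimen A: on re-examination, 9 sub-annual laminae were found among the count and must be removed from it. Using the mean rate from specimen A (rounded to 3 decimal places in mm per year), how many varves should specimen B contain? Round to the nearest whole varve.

7162 varves

Specimen A: true varve count = 9266 − 9 = 9257.
A: Extension rate ≈ 6079.0 / 9257 = 0.657 mm per year.
B spans 4705.6 / 0.657 = 7162.25 years ≈ 7162 varves.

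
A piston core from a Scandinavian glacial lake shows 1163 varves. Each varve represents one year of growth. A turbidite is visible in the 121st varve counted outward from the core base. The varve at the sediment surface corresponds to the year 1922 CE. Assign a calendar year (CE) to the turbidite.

880 CE

The turbidite sits at varve 121 from the core base, so 1163 − 121 = 1042 varves formed after it.
The varve at the sediment surface is 1922 CE, so the turbidite dates to 1922 − 1042 = 880 CE.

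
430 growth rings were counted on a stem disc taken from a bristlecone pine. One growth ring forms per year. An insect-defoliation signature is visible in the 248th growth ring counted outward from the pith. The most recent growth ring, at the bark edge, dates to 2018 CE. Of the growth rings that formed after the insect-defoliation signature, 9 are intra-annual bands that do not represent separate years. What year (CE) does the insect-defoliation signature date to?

1845 CE

Between growth ring 248 and the bark edge there are 430 − 248 = 182 growth rings.
182 − 9 false = 173 true growth rings after the insect-defoliation signature.
2018 − 173 = 1845 CE.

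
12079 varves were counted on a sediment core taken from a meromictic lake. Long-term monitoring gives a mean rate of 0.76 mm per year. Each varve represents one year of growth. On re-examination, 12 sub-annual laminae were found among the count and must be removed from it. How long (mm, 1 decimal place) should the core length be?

9170.9 mm

Adjusted count: 12079 − 12 = 12067 varves.
Length ≈ 0.76 × 12067 = 9170.9 mm.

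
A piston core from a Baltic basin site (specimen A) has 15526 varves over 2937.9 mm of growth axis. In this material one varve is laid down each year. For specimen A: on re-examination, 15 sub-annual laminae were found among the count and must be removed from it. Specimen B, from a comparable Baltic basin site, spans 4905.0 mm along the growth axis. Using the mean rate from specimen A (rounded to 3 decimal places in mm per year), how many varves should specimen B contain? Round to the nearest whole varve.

Specimen A: true varve count = 15526 − 15 = 15511.
A: 2937.9 mm over 15511 years gives 2937.9 / 15511 ≈ 0.189 mm per year.
Specimen B: 4905.0 mm / 0.189 mm per year = 25952.38 years ≈ 25952 varves.

25952 varves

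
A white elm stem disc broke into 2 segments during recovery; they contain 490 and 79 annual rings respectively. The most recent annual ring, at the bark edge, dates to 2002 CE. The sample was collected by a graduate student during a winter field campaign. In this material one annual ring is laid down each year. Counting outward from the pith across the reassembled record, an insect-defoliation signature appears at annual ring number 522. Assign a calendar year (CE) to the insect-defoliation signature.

1955 CE

Total annual rings = 490 + 79 = 569.
The insect-defoliation signature sits at annual ring 522 from the pith, so 569 − 522 = 47 annual rings formed after it.
The annual ring at the bark edge is 2002 CE, so the insect-defoliation signature dates to 2002 − 47 = 1955 CE.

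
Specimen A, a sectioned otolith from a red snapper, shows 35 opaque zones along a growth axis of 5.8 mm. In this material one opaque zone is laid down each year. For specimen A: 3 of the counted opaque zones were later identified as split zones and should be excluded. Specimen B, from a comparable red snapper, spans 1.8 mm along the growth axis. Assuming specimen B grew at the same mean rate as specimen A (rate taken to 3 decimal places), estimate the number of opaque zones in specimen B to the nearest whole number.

Specimen A: adjusted count: 35 − 3 = 32 opaque zones.
A: Extension rate ≈ 5.8 / 32 = 0.181 mm/year.
B spans 1.8 / 0.181 = 9.94 years ≈ 10 opaque zones.

10 opaque zones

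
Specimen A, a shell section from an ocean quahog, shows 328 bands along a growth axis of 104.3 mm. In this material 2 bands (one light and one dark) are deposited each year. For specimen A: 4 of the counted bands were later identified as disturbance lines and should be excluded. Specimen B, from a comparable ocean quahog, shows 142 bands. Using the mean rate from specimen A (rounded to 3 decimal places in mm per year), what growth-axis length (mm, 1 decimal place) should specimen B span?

45.7 mm

Specimen A: correcting the raw count gives 328 − 4 = 324 true bands.
Specimen A: with 2 bands per year, 324 / 2 = 162 years.
A: 104.3 mm over 162 years gives 104.3 / 162 ≈ 0.644 mm/year.
Specimen B: with 2 bands per year, 142 / 2 = 71 years. Length of B = 0.644 × 71 = 45.7 mm.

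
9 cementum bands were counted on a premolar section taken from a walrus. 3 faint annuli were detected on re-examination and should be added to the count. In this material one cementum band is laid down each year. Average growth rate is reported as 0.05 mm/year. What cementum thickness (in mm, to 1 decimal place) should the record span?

0.6 mm

Adjusted count: 9 + 3 = 12 cementum bands.
Length ≈ 0.05 × 12 = 0.6 mm.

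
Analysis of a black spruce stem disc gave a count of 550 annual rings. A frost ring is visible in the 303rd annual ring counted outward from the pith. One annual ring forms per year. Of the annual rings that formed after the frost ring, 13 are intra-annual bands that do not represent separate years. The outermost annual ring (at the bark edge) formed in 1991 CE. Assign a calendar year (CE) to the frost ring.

The frost ring sits at annual ring 303 from the pith, so 550 − 303 = 247 annual rings formed after it.
Removing the 13 false annual rings leaves 247 − 13 = 234 true annual rings beyond the frost ring.
Counting back 234 years from 1991 CE places the frost ring in 1991 − 234 = 1757 CE.

1757 CE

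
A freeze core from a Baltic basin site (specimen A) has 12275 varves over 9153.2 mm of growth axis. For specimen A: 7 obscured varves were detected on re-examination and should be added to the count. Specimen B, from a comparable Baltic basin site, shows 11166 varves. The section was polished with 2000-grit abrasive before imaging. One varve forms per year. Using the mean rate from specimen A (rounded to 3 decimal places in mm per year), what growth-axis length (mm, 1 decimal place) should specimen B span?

8318.7 mm

Specimen A: after corrections the count is 12275 + 7 = 12282 varves.
A: 9153.2 mm over 12282 years gives 9153.2 / 12282 ≈ 0.745 mm/year.
Length of B = 0.745 × 11166 = 8318.7 mm.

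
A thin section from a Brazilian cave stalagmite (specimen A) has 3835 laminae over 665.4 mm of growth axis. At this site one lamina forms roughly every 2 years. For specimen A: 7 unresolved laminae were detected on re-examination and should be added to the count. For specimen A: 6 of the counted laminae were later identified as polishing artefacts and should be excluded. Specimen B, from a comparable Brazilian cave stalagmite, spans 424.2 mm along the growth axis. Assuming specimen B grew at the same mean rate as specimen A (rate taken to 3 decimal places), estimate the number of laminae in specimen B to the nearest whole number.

2438 laminae

Specimen A: true lamina count = 3835 − 6 + 7 = 3836.
Specimen A: 3836 laminae at 2 years each span 3836 × 2 = 7672 years.
A: Extension rate ≈ 665.4 / 7672 = 0.087 mm/year.
For B, 424.2 / 0.087 = 4875.86 years; at 2 years per lamina that is 4875.86 / 2 ≈ 2438 laminae.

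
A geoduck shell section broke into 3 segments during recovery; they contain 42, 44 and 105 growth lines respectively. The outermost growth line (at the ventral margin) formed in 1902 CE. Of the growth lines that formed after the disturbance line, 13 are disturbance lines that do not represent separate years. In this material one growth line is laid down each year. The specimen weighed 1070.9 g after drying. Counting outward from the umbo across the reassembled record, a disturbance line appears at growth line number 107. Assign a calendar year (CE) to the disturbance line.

Total growth lines = 42 + 44 + 105 = 191.
The disturbance line sits at growth line 107 from the umbo, so 191 − 107 = 84 growth lines formed after it.
Excluding 13 false growth lines: 84 − 13 = 71.
1902 − 71 = 1831 CE.

1831 CE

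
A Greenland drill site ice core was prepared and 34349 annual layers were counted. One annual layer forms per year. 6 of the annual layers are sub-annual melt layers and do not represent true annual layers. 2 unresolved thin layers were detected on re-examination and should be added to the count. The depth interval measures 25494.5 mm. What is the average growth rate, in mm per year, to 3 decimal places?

0.742 mm per year

After corrections the count is 34349 − 6 + 2 = 34345 annual layers.
25494.5 mm over 34345 years gives 25494.5 / 34345 ≈ 0.742 mm per year.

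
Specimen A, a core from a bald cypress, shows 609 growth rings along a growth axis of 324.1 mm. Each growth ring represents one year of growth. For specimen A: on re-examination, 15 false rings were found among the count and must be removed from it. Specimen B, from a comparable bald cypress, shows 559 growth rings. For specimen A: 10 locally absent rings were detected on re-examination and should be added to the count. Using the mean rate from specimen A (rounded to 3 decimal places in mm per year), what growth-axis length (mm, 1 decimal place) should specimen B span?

Specimen A: true growth ring count = 609 − 15 + 10 = 604.
A: 324.1 mm over 604 years gives 324.1 / 604 ≈ 0.537 mm/year.
For B, 0.537 mm/year × 559 years = 300.2 mm.

300.2 mm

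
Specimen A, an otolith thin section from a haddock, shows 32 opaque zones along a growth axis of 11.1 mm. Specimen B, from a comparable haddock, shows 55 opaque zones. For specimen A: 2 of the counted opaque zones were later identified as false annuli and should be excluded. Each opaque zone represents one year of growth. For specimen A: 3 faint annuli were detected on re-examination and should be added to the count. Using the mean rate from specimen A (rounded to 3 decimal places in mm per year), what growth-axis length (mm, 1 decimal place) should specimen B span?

Specimen A: after corrections the count is 32 − 2 + 3 = 33 opaque zones.
A: 11.1 mm over 33 years gives 11.1 / 33 ≈ 0.336 mm/yr.
B's length ≈ 0.336 × 55 = 18.5 mm.

18.5 mm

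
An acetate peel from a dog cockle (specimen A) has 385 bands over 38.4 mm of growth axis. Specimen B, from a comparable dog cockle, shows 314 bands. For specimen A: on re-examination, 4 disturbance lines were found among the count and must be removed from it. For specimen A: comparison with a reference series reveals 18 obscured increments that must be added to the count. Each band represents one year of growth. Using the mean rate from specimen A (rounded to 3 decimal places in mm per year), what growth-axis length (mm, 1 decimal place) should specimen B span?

Specimen A: after corrections the count is 385 − 4 + 18 = 399 bands.
A: Mean rate = 38.4 mm / 399 years ≈ 0.096 mm/year.
B's length ≈ 0.096 × 314 = 30.1 mm.

30.1 mm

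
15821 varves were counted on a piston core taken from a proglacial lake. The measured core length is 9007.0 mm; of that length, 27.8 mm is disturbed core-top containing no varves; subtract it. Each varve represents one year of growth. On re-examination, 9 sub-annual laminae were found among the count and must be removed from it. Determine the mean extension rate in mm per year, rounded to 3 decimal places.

Correcting the raw count gives 15821 − 9 = 15812 true varves.
Removing the 27.8 mm offcut leaves 9007.0 − 27.8 = 8979.2 mm.
8979.2 mm over 15812 years gives 8979.2 / 15812 ≈ 0.568 mm per year.

0.568 mm per year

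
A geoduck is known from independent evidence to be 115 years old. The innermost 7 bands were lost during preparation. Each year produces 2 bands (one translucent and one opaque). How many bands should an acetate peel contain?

Expected bands: 115 × 2 = 230.
230 − 7 missed = 223 bands expected in the prepared section.

223 bands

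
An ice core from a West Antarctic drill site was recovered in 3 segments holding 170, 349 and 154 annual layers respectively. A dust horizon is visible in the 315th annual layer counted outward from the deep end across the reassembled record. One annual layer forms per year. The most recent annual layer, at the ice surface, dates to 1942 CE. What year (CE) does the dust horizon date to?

Total annual layers = 170 + 349 + 154 = 673.
Between annual layer 315 and the ice surface there are 673 − 315 = 358 annual layers.
Counting back 358 years from 1942 CE places the dust horizon in 1942 − 358 = 1584 CE.

1584 CE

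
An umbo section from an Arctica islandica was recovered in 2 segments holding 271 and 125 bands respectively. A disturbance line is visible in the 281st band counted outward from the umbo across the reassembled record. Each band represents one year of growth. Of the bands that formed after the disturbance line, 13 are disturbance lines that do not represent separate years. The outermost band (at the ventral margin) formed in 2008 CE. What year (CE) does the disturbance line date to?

Total bands = 271 + 125 = 396.
The disturbance line sits at band 281 from the umbo, so 396 − 281 = 115 bands formed after it.
Excluding 13 false bands: 115 − 13 = 102.
The band at the ventral margin is 2008 CE, so the disturbance line dates to 2008 − 102 = 1906 CE.

1906 CE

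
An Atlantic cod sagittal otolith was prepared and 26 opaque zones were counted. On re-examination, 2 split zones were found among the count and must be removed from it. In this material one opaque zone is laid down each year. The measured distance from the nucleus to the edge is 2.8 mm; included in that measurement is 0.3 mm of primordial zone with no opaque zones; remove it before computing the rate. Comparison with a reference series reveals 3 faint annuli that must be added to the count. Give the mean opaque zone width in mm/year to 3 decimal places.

After corrections the count is 26 − 2 + 3 = 27 opaque zones.
Removing the 0.3 mm offcut leaves 2.8 − 0.3 = 2.5 mm.
Extension rate ≈ 2.5 / 27 = 0.093 mm/year.

0.093 mm/year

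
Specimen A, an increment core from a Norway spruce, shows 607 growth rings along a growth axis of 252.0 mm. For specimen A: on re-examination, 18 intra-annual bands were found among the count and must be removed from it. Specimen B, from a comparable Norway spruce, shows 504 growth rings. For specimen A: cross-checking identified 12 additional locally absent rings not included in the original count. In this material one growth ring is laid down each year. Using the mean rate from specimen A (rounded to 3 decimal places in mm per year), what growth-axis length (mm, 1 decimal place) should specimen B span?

Specimen A: true growth ring count = 607 − 18 + 12 = 601.
A: Extension rate ≈ 252.0 / 601 = 0.419 mm/year.
For B, 0.419 mm/year × 504 years = 211.2 mm.

211.2 mm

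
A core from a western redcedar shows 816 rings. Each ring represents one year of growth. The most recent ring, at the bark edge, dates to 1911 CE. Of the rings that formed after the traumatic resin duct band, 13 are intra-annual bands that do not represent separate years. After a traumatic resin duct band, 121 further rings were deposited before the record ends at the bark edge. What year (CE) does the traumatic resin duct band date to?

121 rings formed after the traumatic resin duct band.
Removing the 13 false rings leaves 121 − 13 = 108 true rings beyond the traumatic resin duct band.
Counting back 108 years from 1911 CE places the traumatic resin duct band in 1911 − 108 = 1803 CE.

1803 CE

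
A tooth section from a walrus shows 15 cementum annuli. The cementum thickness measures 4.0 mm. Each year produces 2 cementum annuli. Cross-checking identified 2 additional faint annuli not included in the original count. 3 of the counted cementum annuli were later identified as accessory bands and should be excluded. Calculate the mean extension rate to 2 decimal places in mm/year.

0.57 mm/year

True cementum annulus count = 15 − 3 + 2 = 14.
Dividing by 2 cementum annuli per year: 14 / 2 = 7 years.
Extension rate ≈ 4.0 / 7 = 0.57 mm/year.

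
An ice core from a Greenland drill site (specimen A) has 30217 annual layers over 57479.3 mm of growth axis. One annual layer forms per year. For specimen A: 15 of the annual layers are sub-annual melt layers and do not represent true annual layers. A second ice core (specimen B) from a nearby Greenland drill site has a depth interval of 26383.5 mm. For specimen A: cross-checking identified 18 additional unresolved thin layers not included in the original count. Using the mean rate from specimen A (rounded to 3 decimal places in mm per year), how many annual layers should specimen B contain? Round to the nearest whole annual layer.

13871 annual layers

Specimen A: after corrections the count is 30217 − 15 + 18 = 30220 annual layers.
A: Mean rate = 57479.3 mm / 30220 years ≈ 1.902 mm/year.
B spans 26383.5 / 1.902 = 13871.45 years ≈ 13871 annual layers.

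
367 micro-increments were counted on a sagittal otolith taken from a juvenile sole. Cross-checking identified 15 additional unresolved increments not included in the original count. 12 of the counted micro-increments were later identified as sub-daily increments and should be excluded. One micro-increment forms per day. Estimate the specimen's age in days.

Correcting the raw count gives 367 − 12 + 15 = 370 true micro-increments.
One micro-increment per day makes the duration 370 days.

370 days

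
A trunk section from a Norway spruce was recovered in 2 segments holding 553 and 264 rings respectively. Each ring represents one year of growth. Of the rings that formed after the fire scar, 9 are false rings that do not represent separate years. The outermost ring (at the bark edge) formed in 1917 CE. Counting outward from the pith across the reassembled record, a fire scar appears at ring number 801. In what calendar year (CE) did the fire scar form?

Total rings = 553 + 264 = 817.
Between ring 801 and the bark edge there are 817 − 801 = 16 rings.
Removing the 9 false rings leaves 16 − 9 = 7 true rings beyond the fire scar.
Counting back 7 years from 1917 CE places the fire scar in 1917 − 7 = 1910 CE.

1910 CE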